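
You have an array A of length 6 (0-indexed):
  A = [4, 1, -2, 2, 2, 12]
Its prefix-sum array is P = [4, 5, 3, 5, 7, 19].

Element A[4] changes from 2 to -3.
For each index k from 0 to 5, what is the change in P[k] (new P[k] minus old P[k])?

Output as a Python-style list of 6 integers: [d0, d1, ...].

Answer: [0, 0, 0, 0, -5, -5]

Derivation:
Element change: A[4] 2 -> -3, delta = -5
For k < 4: P[k] unchanged, delta_P[k] = 0
For k >= 4: P[k] shifts by exactly -5
Delta array: [0, 0, 0, 0, -5, -5]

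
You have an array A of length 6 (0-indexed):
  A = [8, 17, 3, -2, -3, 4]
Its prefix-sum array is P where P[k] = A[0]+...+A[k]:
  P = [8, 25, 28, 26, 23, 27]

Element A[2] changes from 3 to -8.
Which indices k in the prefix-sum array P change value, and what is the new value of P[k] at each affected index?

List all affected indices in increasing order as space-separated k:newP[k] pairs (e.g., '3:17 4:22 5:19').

Answer: 2:17 3:15 4:12 5:16

Derivation:
P[k] = A[0] + ... + A[k]
P[k] includes A[2] iff k >= 2
Affected indices: 2, 3, ..., 5; delta = -11
  P[2]: 28 + -11 = 17
  P[3]: 26 + -11 = 15
  P[4]: 23 + -11 = 12
  P[5]: 27 + -11 = 16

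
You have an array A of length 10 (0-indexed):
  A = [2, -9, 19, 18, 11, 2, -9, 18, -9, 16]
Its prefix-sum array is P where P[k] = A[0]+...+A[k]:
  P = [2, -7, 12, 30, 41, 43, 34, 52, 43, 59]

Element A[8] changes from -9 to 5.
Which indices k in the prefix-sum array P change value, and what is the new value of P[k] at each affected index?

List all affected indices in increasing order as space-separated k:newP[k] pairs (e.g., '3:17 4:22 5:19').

Answer: 8:57 9:73

Derivation:
P[k] = A[0] + ... + A[k]
P[k] includes A[8] iff k >= 8
Affected indices: 8, 9, ..., 9; delta = 14
  P[8]: 43 + 14 = 57
  P[9]: 59 + 14 = 73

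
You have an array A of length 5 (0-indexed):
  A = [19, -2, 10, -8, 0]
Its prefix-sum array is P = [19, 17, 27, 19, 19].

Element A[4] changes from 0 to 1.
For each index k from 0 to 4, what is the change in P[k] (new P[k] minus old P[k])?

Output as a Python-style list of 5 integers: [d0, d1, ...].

Answer: [0, 0, 0, 0, 1]

Derivation:
Element change: A[4] 0 -> 1, delta = 1
For k < 4: P[k] unchanged, delta_P[k] = 0
For k >= 4: P[k] shifts by exactly 1
Delta array: [0, 0, 0, 0, 1]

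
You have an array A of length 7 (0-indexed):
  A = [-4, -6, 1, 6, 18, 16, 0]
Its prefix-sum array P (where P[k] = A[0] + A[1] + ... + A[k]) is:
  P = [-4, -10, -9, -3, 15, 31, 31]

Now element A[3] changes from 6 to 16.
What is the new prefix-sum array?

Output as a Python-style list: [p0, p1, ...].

Answer: [-4, -10, -9, 7, 25, 41, 41]

Derivation:
Change: A[3] 6 -> 16, delta = 10
P[k] for k < 3: unchanged (A[3] not included)
P[k] for k >= 3: shift by delta = 10
  P[0] = -4 + 0 = -4
  P[1] = -10 + 0 = -10
  P[2] = -9 + 0 = -9
  P[3] = -3 + 10 = 7
  P[4] = 15 + 10 = 25
  P[5] = 31 + 10 = 41
  P[6] = 31 + 10 = 41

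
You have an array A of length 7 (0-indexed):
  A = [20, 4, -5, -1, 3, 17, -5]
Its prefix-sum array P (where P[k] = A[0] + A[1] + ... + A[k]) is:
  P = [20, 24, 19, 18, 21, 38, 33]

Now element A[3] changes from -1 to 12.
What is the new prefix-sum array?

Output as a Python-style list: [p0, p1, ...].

Answer: [20, 24, 19, 31, 34, 51, 46]

Derivation:
Change: A[3] -1 -> 12, delta = 13
P[k] for k < 3: unchanged (A[3] not included)
P[k] for k >= 3: shift by delta = 13
  P[0] = 20 + 0 = 20
  P[1] = 24 + 0 = 24
  P[2] = 19 + 0 = 19
  P[3] = 18 + 13 = 31
  P[4] = 21 + 13 = 34
  P[5] = 38 + 13 = 51
  P[6] = 33 + 13 = 46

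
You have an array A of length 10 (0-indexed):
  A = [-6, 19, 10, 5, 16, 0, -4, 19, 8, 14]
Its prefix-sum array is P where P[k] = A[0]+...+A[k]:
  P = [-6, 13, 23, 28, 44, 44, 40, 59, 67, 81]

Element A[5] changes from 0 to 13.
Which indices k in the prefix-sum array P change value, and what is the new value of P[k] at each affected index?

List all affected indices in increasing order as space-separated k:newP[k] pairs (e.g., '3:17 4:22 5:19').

Answer: 5:57 6:53 7:72 8:80 9:94

Derivation:
P[k] = A[0] + ... + A[k]
P[k] includes A[5] iff k >= 5
Affected indices: 5, 6, ..., 9; delta = 13
  P[5]: 44 + 13 = 57
  P[6]: 40 + 13 = 53
  P[7]: 59 + 13 = 72
  P[8]: 67 + 13 = 80
  P[9]: 81 + 13 = 94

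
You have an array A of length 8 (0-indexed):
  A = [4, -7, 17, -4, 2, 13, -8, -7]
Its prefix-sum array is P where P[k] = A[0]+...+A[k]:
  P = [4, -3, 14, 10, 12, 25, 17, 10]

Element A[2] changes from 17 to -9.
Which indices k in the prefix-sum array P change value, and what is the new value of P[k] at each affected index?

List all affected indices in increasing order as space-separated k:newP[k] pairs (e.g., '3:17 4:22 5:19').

P[k] = A[0] + ... + A[k]
P[k] includes A[2] iff k >= 2
Affected indices: 2, 3, ..., 7; delta = -26
  P[2]: 14 + -26 = -12
  P[3]: 10 + -26 = -16
  P[4]: 12 + -26 = -14
  P[5]: 25 + -26 = -1
  P[6]: 17 + -26 = -9
  P[7]: 10 + -26 = -16

Answer: 2:-12 3:-16 4:-14 5:-1 6:-9 7:-16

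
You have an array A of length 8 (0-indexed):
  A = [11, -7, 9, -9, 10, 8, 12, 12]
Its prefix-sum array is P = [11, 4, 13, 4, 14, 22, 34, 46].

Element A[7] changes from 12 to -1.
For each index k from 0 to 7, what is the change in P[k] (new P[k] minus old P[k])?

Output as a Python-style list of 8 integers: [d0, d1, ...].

Element change: A[7] 12 -> -1, delta = -13
For k < 7: P[k] unchanged, delta_P[k] = 0
For k >= 7: P[k] shifts by exactly -13
Delta array: [0, 0, 0, 0, 0, 0, 0, -13]

Answer: [0, 0, 0, 0, 0, 0, 0, -13]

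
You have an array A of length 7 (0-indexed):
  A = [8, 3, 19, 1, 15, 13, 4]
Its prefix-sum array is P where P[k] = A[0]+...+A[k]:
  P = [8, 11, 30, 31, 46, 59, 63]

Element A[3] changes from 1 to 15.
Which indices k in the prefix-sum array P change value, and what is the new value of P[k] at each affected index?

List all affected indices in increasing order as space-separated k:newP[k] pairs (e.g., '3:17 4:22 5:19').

P[k] = A[0] + ... + A[k]
P[k] includes A[3] iff k >= 3
Affected indices: 3, 4, ..., 6; delta = 14
  P[3]: 31 + 14 = 45
  P[4]: 46 + 14 = 60
  P[5]: 59 + 14 = 73
  P[6]: 63 + 14 = 77

Answer: 3:45 4:60 5:73 6:77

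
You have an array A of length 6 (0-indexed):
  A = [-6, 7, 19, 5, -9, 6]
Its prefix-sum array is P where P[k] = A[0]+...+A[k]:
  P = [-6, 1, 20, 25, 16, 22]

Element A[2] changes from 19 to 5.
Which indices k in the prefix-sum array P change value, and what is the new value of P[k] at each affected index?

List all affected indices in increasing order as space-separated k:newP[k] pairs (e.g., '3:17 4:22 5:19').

Answer: 2:6 3:11 4:2 5:8

Derivation:
P[k] = A[0] + ... + A[k]
P[k] includes A[2] iff k >= 2
Affected indices: 2, 3, ..., 5; delta = -14
  P[2]: 20 + -14 = 6
  P[3]: 25 + -14 = 11
  P[4]: 16 + -14 = 2
  P[5]: 22 + -14 = 8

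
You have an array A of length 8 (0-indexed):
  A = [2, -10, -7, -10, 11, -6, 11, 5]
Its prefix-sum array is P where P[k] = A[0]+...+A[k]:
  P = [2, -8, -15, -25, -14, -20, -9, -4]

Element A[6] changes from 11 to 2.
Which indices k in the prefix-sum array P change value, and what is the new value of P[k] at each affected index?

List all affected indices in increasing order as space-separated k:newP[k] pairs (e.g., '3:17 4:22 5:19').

Answer: 6:-18 7:-13

Derivation:
P[k] = A[0] + ... + A[k]
P[k] includes A[6] iff k >= 6
Affected indices: 6, 7, ..., 7; delta = -9
  P[6]: -9 + -9 = -18
  P[7]: -4 + -9 = -13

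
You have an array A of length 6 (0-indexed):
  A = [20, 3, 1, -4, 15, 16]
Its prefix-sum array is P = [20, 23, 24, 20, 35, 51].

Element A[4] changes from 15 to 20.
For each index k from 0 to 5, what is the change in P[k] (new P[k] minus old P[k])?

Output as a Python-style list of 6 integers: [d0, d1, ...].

Element change: A[4] 15 -> 20, delta = 5
For k < 4: P[k] unchanged, delta_P[k] = 0
For k >= 4: P[k] shifts by exactly 5
Delta array: [0, 0, 0, 0, 5, 5]

Answer: [0, 0, 0, 0, 5, 5]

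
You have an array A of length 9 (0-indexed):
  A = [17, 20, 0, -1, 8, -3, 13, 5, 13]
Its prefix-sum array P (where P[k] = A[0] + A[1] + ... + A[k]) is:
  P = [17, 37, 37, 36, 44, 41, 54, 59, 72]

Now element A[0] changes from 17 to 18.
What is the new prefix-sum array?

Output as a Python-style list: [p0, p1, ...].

Change: A[0] 17 -> 18, delta = 1
P[k] for k < 0: unchanged (A[0] not included)
P[k] for k >= 0: shift by delta = 1
  P[0] = 17 + 1 = 18
  P[1] = 37 + 1 = 38
  P[2] = 37 + 1 = 38
  P[3] = 36 + 1 = 37
  P[4] = 44 + 1 = 45
  P[5] = 41 + 1 = 42
  P[6] = 54 + 1 = 55
  P[7] = 59 + 1 = 60
  P[8] = 72 + 1 = 73

Answer: [18, 38, 38, 37, 45, 42, 55, 60, 73]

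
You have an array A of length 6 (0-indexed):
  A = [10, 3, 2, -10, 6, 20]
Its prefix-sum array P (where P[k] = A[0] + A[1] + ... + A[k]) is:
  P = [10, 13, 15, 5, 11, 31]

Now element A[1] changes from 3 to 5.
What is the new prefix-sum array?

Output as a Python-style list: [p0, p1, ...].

Change: A[1] 3 -> 5, delta = 2
P[k] for k < 1: unchanged (A[1] not included)
P[k] for k >= 1: shift by delta = 2
  P[0] = 10 + 0 = 10
  P[1] = 13 + 2 = 15
  P[2] = 15 + 2 = 17
  P[3] = 5 + 2 = 7
  P[4] = 11 + 2 = 13
  P[5] = 31 + 2 = 33

Answer: [10, 15, 17, 7, 13, 33]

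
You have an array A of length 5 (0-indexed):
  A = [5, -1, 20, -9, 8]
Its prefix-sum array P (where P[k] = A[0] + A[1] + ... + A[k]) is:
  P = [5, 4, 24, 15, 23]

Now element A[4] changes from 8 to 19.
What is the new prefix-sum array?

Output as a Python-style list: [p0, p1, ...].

Answer: [5, 4, 24, 15, 34]

Derivation:
Change: A[4] 8 -> 19, delta = 11
P[k] for k < 4: unchanged (A[4] not included)
P[k] for k >= 4: shift by delta = 11
  P[0] = 5 + 0 = 5
  P[1] = 4 + 0 = 4
  P[2] = 24 + 0 = 24
  P[3] = 15 + 0 = 15
  P[4] = 23 + 11 = 34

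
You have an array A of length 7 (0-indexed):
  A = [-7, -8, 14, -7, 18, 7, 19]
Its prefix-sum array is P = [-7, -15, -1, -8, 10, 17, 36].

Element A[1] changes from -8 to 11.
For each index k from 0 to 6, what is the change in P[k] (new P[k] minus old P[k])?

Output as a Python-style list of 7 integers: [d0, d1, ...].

Answer: [0, 19, 19, 19, 19, 19, 19]

Derivation:
Element change: A[1] -8 -> 11, delta = 19
For k < 1: P[k] unchanged, delta_P[k] = 0
For k >= 1: P[k] shifts by exactly 19
Delta array: [0, 19, 19, 19, 19, 19, 19]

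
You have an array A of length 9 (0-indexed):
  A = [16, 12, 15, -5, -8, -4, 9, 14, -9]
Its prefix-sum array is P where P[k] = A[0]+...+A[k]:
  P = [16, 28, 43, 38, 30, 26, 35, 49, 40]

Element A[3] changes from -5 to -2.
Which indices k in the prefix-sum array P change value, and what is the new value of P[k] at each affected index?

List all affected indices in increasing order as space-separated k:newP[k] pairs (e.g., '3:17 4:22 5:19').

Answer: 3:41 4:33 5:29 6:38 7:52 8:43

Derivation:
P[k] = A[0] + ... + A[k]
P[k] includes A[3] iff k >= 3
Affected indices: 3, 4, ..., 8; delta = 3
  P[3]: 38 + 3 = 41
  P[4]: 30 + 3 = 33
  P[5]: 26 + 3 = 29
  P[6]: 35 + 3 = 38
  P[7]: 49 + 3 = 52
  P[8]: 40 + 3 = 43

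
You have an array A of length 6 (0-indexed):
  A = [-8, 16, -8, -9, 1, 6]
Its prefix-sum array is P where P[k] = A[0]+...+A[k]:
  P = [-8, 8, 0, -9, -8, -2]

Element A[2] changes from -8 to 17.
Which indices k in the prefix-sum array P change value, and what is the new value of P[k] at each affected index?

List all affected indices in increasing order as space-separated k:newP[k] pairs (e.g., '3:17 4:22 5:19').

P[k] = A[0] + ... + A[k]
P[k] includes A[2] iff k >= 2
Affected indices: 2, 3, ..., 5; delta = 25
  P[2]: 0 + 25 = 25
  P[3]: -9 + 25 = 16
  P[4]: -8 + 25 = 17
  P[5]: -2 + 25 = 23

Answer: 2:25 3:16 4:17 5:23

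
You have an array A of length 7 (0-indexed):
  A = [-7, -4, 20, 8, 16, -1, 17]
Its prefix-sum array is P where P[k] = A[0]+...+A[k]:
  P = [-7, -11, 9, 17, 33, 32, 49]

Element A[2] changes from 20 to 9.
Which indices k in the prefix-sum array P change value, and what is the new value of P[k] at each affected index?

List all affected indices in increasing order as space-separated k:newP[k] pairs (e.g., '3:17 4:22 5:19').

Answer: 2:-2 3:6 4:22 5:21 6:38

Derivation:
P[k] = A[0] + ... + A[k]
P[k] includes A[2] iff k >= 2
Affected indices: 2, 3, ..., 6; delta = -11
  P[2]: 9 + -11 = -2
  P[3]: 17 + -11 = 6
  P[4]: 33 + -11 = 22
  P[5]: 32 + -11 = 21
  P[6]: 49 + -11 = 38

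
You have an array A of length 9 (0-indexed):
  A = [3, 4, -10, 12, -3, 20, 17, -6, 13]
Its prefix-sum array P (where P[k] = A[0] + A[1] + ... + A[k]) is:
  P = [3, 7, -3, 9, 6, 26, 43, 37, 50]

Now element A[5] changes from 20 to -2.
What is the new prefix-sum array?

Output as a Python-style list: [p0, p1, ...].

Answer: [3, 7, -3, 9, 6, 4, 21, 15, 28]

Derivation:
Change: A[5] 20 -> -2, delta = -22
P[k] for k < 5: unchanged (A[5] not included)
P[k] for k >= 5: shift by delta = -22
  P[0] = 3 + 0 = 3
  P[1] = 7 + 0 = 7
  P[2] = -3 + 0 = -3
  P[3] = 9 + 0 = 9
  P[4] = 6 + 0 = 6
  P[5] = 26 + -22 = 4
  P[6] = 43 + -22 = 21
  P[7] = 37 + -22 = 15
  P[8] = 50 + -22 = 28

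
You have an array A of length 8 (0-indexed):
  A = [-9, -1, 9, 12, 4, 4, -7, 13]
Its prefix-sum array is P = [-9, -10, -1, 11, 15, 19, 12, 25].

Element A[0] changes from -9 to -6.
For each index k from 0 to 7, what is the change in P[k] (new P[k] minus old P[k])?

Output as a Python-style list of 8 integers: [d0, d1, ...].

Answer: [3, 3, 3, 3, 3, 3, 3, 3]

Derivation:
Element change: A[0] -9 -> -6, delta = 3
For k < 0: P[k] unchanged, delta_P[k] = 0
For k >= 0: P[k] shifts by exactly 3
Delta array: [3, 3, 3, 3, 3, 3, 3, 3]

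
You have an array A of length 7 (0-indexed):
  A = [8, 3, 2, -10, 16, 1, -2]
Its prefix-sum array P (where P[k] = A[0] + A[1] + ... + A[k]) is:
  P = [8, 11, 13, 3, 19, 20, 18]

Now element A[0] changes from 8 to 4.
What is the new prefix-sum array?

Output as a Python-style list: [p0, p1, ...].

Change: A[0] 8 -> 4, delta = -4
P[k] for k < 0: unchanged (A[0] not included)
P[k] for k >= 0: shift by delta = -4
  P[0] = 8 + -4 = 4
  P[1] = 11 + -4 = 7
  P[2] = 13 + -4 = 9
  P[3] = 3 + -4 = -1
  P[4] = 19 + -4 = 15
  P[5] = 20 + -4 = 16
  P[6] = 18 + -4 = 14

Answer: [4, 7, 9, -1, 15, 16, 14]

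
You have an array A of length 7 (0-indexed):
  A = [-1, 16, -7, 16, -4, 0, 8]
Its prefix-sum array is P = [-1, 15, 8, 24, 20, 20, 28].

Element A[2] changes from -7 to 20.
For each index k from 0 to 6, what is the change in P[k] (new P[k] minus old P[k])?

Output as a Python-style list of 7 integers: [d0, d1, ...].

Answer: [0, 0, 27, 27, 27, 27, 27]

Derivation:
Element change: A[2] -7 -> 20, delta = 27
For k < 2: P[k] unchanged, delta_P[k] = 0
For k >= 2: P[k] shifts by exactly 27
Delta array: [0, 0, 27, 27, 27, 27, 27]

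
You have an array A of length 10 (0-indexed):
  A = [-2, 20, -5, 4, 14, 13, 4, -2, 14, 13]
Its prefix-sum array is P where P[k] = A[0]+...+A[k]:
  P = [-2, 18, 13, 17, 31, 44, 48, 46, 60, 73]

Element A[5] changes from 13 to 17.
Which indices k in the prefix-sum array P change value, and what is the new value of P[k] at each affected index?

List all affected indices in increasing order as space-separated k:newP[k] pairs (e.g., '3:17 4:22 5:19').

Answer: 5:48 6:52 7:50 8:64 9:77

Derivation:
P[k] = A[0] + ... + A[k]
P[k] includes A[5] iff k >= 5
Affected indices: 5, 6, ..., 9; delta = 4
  P[5]: 44 + 4 = 48
  P[6]: 48 + 4 = 52
  P[7]: 46 + 4 = 50
  P[8]: 60 + 4 = 64
  P[9]: 73 + 4 = 77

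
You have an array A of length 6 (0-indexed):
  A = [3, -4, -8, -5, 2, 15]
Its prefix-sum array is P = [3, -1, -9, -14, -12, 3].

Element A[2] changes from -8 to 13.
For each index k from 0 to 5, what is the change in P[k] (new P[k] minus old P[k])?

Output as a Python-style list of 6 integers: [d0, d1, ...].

Element change: A[2] -8 -> 13, delta = 21
For k < 2: P[k] unchanged, delta_P[k] = 0
For k >= 2: P[k] shifts by exactly 21
Delta array: [0, 0, 21, 21, 21, 21]

Answer: [0, 0, 21, 21, 21, 21]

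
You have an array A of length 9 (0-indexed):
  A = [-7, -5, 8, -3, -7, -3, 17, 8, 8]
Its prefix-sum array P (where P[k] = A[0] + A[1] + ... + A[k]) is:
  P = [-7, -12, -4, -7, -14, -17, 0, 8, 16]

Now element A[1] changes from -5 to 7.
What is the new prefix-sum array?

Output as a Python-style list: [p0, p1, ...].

Change: A[1] -5 -> 7, delta = 12
P[k] for k < 1: unchanged (A[1] not included)
P[k] for k >= 1: shift by delta = 12
  P[0] = -7 + 0 = -7
  P[1] = -12 + 12 = 0
  P[2] = -4 + 12 = 8
  P[3] = -7 + 12 = 5
  P[4] = -14 + 12 = -2
  P[5] = -17 + 12 = -5
  P[6] = 0 + 12 = 12
  P[7] = 8 + 12 = 20
  P[8] = 16 + 12 = 28

Answer: [-7, 0, 8, 5, -2, -5, 12, 20, 28]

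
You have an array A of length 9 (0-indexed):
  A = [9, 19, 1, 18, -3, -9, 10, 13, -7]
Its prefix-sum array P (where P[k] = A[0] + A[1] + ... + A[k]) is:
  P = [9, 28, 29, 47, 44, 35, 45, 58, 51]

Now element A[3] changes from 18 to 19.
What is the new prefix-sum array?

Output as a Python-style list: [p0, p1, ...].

Change: A[3] 18 -> 19, delta = 1
P[k] for k < 3: unchanged (A[3] not included)
P[k] for k >= 3: shift by delta = 1
  P[0] = 9 + 0 = 9
  P[1] = 28 + 0 = 28
  P[2] = 29 + 0 = 29
  P[3] = 47 + 1 = 48
  P[4] = 44 + 1 = 45
  P[5] = 35 + 1 = 36
  P[6] = 45 + 1 = 46
  P[7] = 58 + 1 = 59
  P[8] = 51 + 1 = 52

Answer: [9, 28, 29, 48, 45, 36, 46, 59, 52]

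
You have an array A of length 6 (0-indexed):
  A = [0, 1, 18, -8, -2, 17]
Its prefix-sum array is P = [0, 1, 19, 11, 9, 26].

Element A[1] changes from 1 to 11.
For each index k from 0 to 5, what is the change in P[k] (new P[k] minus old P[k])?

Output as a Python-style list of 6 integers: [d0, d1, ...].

Answer: [0, 10, 10, 10, 10, 10]

Derivation:
Element change: A[1] 1 -> 11, delta = 10
For k < 1: P[k] unchanged, delta_P[k] = 0
For k >= 1: P[k] shifts by exactly 10
Delta array: [0, 10, 10, 10, 10, 10]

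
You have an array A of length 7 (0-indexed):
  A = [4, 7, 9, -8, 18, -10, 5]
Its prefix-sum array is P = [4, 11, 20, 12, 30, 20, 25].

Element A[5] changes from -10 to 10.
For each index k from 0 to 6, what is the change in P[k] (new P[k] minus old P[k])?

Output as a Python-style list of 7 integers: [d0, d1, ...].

Element change: A[5] -10 -> 10, delta = 20
For k < 5: P[k] unchanged, delta_P[k] = 0
For k >= 5: P[k] shifts by exactly 20
Delta array: [0, 0, 0, 0, 0, 20, 20]

Answer: [0, 0, 0, 0, 0, 20, 20]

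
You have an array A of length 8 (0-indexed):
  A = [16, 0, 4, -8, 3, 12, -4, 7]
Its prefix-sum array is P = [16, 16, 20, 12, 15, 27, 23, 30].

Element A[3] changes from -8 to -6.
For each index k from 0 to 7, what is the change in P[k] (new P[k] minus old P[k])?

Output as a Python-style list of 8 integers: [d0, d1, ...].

Answer: [0, 0, 0, 2, 2, 2, 2, 2]

Derivation:
Element change: A[3] -8 -> -6, delta = 2
For k < 3: P[k] unchanged, delta_P[k] = 0
For k >= 3: P[k] shifts by exactly 2
Delta array: [0, 0, 0, 2, 2, 2, 2, 2]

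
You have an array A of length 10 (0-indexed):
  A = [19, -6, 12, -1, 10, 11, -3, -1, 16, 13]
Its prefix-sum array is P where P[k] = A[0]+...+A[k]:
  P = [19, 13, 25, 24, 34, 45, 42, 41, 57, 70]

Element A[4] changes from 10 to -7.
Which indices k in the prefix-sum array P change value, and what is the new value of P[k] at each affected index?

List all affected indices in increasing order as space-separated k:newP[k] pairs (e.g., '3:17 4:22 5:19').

P[k] = A[0] + ... + A[k]
P[k] includes A[4] iff k >= 4
Affected indices: 4, 5, ..., 9; delta = -17
  P[4]: 34 + -17 = 17
  P[5]: 45 + -17 = 28
  P[6]: 42 + -17 = 25
  P[7]: 41 + -17 = 24
  P[8]: 57 + -17 = 40
  P[9]: 70 + -17 = 53

Answer: 4:17 5:28 6:25 7:24 8:40 9:53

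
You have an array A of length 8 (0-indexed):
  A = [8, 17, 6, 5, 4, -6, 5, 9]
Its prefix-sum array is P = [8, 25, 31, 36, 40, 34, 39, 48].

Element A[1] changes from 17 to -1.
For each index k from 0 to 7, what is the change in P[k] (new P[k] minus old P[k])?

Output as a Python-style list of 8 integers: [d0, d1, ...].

Element change: A[1] 17 -> -1, delta = -18
For k < 1: P[k] unchanged, delta_P[k] = 0
For k >= 1: P[k] shifts by exactly -18
Delta array: [0, -18, -18, -18, -18, -18, -18, -18]

Answer: [0, -18, -18, -18, -18, -18, -18, -18]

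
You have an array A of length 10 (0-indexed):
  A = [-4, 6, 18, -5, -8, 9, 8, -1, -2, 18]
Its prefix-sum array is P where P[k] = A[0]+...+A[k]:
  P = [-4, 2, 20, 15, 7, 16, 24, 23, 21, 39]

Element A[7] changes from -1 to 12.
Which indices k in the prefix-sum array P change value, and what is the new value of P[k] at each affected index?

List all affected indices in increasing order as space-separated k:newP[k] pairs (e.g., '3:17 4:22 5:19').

P[k] = A[0] + ... + A[k]
P[k] includes A[7] iff k >= 7
Affected indices: 7, 8, ..., 9; delta = 13
  P[7]: 23 + 13 = 36
  P[8]: 21 + 13 = 34
  P[9]: 39 + 13 = 52

Answer: 7:36 8:34 9:52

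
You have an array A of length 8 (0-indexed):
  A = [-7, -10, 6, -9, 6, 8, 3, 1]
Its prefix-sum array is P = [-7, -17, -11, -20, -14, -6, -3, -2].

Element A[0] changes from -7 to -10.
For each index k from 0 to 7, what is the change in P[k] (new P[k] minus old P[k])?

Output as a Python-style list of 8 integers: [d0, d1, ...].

Element change: A[0] -7 -> -10, delta = -3
For k < 0: P[k] unchanged, delta_P[k] = 0
For k >= 0: P[k] shifts by exactly -3
Delta array: [-3, -3, -3, -3, -3, -3, -3, -3]

Answer: [-3, -3, -3, -3, -3, -3, -3, -3]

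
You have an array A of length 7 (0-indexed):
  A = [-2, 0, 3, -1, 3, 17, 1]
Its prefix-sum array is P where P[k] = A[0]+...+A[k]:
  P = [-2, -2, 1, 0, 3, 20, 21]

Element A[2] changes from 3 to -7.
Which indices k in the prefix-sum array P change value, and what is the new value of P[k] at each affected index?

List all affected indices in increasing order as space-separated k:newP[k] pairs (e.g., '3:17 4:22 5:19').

Answer: 2:-9 3:-10 4:-7 5:10 6:11

Derivation:
P[k] = A[0] + ... + A[k]
P[k] includes A[2] iff k >= 2
Affected indices: 2, 3, ..., 6; delta = -10
  P[2]: 1 + -10 = -9
  P[3]: 0 + -10 = -10
  P[4]: 3 + -10 = -7
  P[5]: 20 + -10 = 10
  P[6]: 21 + -10 = 11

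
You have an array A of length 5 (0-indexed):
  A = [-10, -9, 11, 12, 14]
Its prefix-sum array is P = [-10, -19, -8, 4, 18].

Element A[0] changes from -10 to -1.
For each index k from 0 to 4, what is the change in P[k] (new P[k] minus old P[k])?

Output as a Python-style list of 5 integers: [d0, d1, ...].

Answer: [9, 9, 9, 9, 9]

Derivation:
Element change: A[0] -10 -> -1, delta = 9
For k < 0: P[k] unchanged, delta_P[k] = 0
For k >= 0: P[k] shifts by exactly 9
Delta array: [9, 9, 9, 9, 9]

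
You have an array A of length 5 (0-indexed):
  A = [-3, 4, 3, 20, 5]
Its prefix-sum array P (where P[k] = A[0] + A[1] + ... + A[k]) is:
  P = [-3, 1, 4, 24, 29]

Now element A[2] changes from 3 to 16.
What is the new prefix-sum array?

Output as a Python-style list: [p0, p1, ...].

Answer: [-3, 1, 17, 37, 42]

Derivation:
Change: A[2] 3 -> 16, delta = 13
P[k] for k < 2: unchanged (A[2] not included)
P[k] for k >= 2: shift by delta = 13
  P[0] = -3 + 0 = -3
  P[1] = 1 + 0 = 1
  P[2] = 4 + 13 = 17
  P[3] = 24 + 13 = 37
  P[4] = 29 + 13 = 42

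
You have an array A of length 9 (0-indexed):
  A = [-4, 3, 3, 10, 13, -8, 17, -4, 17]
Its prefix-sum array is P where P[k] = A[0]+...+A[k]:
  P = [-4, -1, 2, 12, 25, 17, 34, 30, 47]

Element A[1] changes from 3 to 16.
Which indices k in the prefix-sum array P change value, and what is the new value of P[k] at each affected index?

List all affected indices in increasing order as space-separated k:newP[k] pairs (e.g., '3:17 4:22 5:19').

P[k] = A[0] + ... + A[k]
P[k] includes A[1] iff k >= 1
Affected indices: 1, 2, ..., 8; delta = 13
  P[1]: -1 + 13 = 12
  P[2]: 2 + 13 = 15
  P[3]: 12 + 13 = 25
  P[4]: 25 + 13 = 38
  P[5]: 17 + 13 = 30
  P[6]: 34 + 13 = 47
  P[7]: 30 + 13 = 43
  P[8]: 47 + 13 = 60

Answer: 1:12 2:15 3:25 4:38 5:30 6:47 7:43 8:60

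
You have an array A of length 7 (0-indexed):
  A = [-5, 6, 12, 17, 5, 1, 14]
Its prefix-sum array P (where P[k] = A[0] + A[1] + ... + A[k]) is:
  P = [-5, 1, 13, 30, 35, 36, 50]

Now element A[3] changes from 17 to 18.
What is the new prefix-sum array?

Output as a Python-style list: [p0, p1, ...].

Change: A[3] 17 -> 18, delta = 1
P[k] for k < 3: unchanged (A[3] not included)
P[k] for k >= 3: shift by delta = 1
  P[0] = -5 + 0 = -5
  P[1] = 1 + 0 = 1
  P[2] = 13 + 0 = 13
  P[3] = 30 + 1 = 31
  P[4] = 35 + 1 = 36
  P[5] = 36 + 1 = 37
  P[6] = 50 + 1 = 51

Answer: [-5, 1, 13, 31, 36, 37, 51]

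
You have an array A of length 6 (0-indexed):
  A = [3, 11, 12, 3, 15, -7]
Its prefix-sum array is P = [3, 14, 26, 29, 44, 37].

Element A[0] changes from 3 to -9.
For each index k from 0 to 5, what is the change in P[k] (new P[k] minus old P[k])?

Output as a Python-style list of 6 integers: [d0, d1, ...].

Answer: [-12, -12, -12, -12, -12, -12]

Derivation:
Element change: A[0] 3 -> -9, delta = -12
For k < 0: P[k] unchanged, delta_P[k] = 0
For k >= 0: P[k] shifts by exactly -12
Delta array: [-12, -12, -12, -12, -12, -12]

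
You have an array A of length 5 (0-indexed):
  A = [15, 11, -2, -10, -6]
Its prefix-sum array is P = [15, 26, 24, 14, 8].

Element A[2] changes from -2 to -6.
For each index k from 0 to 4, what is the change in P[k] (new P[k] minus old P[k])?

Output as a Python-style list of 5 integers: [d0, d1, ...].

Answer: [0, 0, -4, -4, -4]

Derivation:
Element change: A[2] -2 -> -6, delta = -4
For k < 2: P[k] unchanged, delta_P[k] = 0
For k >= 2: P[k] shifts by exactly -4
Delta array: [0, 0, -4, -4, -4]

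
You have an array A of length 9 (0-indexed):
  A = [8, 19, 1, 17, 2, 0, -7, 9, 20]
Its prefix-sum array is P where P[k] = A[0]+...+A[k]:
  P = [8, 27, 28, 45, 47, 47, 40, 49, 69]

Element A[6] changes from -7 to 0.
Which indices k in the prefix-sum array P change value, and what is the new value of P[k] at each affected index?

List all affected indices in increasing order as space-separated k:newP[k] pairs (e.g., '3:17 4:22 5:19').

P[k] = A[0] + ... + A[k]
P[k] includes A[6] iff k >= 6
Affected indices: 6, 7, ..., 8; delta = 7
  P[6]: 40 + 7 = 47
  P[7]: 49 + 7 = 56
  P[8]: 69 + 7 = 76

Answer: 6:47 7:56 8:76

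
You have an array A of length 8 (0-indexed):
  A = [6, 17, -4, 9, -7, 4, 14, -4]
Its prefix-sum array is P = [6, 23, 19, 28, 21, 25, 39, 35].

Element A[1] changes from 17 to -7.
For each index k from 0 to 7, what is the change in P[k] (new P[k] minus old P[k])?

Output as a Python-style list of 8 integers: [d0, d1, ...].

Answer: [0, -24, -24, -24, -24, -24, -24, -24]

Derivation:
Element change: A[1] 17 -> -7, delta = -24
For k < 1: P[k] unchanged, delta_P[k] = 0
For k >= 1: P[k] shifts by exactly -24
Delta array: [0, -24, -24, -24, -24, -24, -24, -24]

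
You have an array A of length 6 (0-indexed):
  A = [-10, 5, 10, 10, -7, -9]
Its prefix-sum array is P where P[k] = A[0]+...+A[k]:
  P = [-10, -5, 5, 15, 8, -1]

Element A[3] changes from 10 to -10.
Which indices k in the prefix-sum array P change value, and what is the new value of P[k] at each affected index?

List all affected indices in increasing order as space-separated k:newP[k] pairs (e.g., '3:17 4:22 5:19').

P[k] = A[0] + ... + A[k]
P[k] includes A[3] iff k >= 3
Affected indices: 3, 4, ..., 5; delta = -20
  P[3]: 15 + -20 = -5
  P[4]: 8 + -20 = -12
  P[5]: -1 + -20 = -21

Answer: 3:-5 4:-12 5:-21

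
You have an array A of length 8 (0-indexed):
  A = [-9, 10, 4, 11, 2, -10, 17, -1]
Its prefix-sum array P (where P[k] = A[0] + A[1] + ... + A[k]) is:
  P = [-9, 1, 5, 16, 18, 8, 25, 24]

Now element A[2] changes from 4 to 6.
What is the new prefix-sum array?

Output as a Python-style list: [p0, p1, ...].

Answer: [-9, 1, 7, 18, 20, 10, 27, 26]

Derivation:
Change: A[2] 4 -> 6, delta = 2
P[k] for k < 2: unchanged (A[2] not included)
P[k] for k >= 2: shift by delta = 2
  P[0] = -9 + 0 = -9
  P[1] = 1 + 0 = 1
  P[2] = 5 + 2 = 7
  P[3] = 16 + 2 = 18
  P[4] = 18 + 2 = 20
  P[5] = 8 + 2 = 10
  P[6] = 25 + 2 = 27
  P[7] = 24 + 2 = 26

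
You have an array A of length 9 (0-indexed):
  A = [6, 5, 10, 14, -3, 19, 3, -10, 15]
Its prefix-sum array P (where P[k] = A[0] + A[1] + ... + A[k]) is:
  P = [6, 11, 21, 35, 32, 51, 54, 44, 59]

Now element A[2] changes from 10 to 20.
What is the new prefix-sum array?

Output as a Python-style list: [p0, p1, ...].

Change: A[2] 10 -> 20, delta = 10
P[k] for k < 2: unchanged (A[2] not included)
P[k] for k >= 2: shift by delta = 10
  P[0] = 6 + 0 = 6
  P[1] = 11 + 0 = 11
  P[2] = 21 + 10 = 31
  P[3] = 35 + 10 = 45
  P[4] = 32 + 10 = 42
  P[5] = 51 + 10 = 61
  P[6] = 54 + 10 = 64
  P[7] = 44 + 10 = 54
  P[8] = 59 + 10 = 69

Answer: [6, 11, 31, 45, 42, 61, 64, 54, 69]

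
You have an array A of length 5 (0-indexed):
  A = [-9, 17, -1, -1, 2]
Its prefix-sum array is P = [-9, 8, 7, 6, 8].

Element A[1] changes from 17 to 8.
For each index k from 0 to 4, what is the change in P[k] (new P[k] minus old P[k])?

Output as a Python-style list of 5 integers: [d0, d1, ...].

Answer: [0, -9, -9, -9, -9]

Derivation:
Element change: A[1] 17 -> 8, delta = -9
For k < 1: P[k] unchanged, delta_P[k] = 0
For k >= 1: P[k] shifts by exactly -9
Delta array: [0, -9, -9, -9, -9]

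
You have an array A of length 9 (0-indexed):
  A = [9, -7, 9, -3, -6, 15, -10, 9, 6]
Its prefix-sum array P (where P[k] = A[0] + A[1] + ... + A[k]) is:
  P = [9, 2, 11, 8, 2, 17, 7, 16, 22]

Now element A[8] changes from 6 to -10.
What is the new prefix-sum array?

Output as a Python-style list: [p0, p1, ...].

Change: A[8] 6 -> -10, delta = -16
P[k] for k < 8: unchanged (A[8] not included)
P[k] for k >= 8: shift by delta = -16
  P[0] = 9 + 0 = 9
  P[1] = 2 + 0 = 2
  P[2] = 11 + 0 = 11
  P[3] = 8 + 0 = 8
  P[4] = 2 + 0 = 2
  P[5] = 17 + 0 = 17
  P[6] = 7 + 0 = 7
  P[7] = 16 + 0 = 16
  P[8] = 22 + -16 = 6

Answer: [9, 2, 11, 8, 2, 17, 7, 16, 6]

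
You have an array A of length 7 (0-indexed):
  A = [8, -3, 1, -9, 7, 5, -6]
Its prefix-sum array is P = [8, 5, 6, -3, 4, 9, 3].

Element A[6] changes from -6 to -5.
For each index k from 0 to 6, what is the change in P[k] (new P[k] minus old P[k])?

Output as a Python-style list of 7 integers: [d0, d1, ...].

Answer: [0, 0, 0, 0, 0, 0, 1]

Derivation:
Element change: A[6] -6 -> -5, delta = 1
For k < 6: P[k] unchanged, delta_P[k] = 0
For k >= 6: P[k] shifts by exactly 1
Delta array: [0, 0, 0, 0, 0, 0, 1]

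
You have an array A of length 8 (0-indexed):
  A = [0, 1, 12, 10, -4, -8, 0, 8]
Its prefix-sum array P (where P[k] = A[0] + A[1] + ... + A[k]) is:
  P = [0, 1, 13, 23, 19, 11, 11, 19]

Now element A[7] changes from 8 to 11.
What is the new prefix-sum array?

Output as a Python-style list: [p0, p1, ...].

Change: A[7] 8 -> 11, delta = 3
P[k] for k < 7: unchanged (A[7] not included)
P[k] for k >= 7: shift by delta = 3
  P[0] = 0 + 0 = 0
  P[1] = 1 + 0 = 1
  P[2] = 13 + 0 = 13
  P[3] = 23 + 0 = 23
  P[4] = 19 + 0 = 19
  P[5] = 11 + 0 = 11
  P[6] = 11 + 0 = 11
  P[7] = 19 + 3 = 22

Answer: [0, 1, 13, 23, 19, 11, 11, 22]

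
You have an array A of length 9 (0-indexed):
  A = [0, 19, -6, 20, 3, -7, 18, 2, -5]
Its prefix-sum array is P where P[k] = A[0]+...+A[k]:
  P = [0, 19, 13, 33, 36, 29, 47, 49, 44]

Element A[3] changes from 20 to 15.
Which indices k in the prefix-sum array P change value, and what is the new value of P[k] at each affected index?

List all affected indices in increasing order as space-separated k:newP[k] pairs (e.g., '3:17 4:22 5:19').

Answer: 3:28 4:31 5:24 6:42 7:44 8:39

Derivation:
P[k] = A[0] + ... + A[k]
P[k] includes A[3] iff k >= 3
Affected indices: 3, 4, ..., 8; delta = -5
  P[3]: 33 + -5 = 28
  P[4]: 36 + -5 = 31
  P[5]: 29 + -5 = 24
  P[6]: 47 + -5 = 42
  P[7]: 49 + -5 = 44
  P[8]: 44 + -5 = 39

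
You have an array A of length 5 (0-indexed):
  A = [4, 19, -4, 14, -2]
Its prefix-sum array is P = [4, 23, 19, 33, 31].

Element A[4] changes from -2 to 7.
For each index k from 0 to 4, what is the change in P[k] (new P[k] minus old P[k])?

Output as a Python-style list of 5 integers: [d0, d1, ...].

Answer: [0, 0, 0, 0, 9]

Derivation:
Element change: A[4] -2 -> 7, delta = 9
For k < 4: P[k] unchanged, delta_P[k] = 0
For k >= 4: P[k] shifts by exactly 9
Delta array: [0, 0, 0, 0, 9]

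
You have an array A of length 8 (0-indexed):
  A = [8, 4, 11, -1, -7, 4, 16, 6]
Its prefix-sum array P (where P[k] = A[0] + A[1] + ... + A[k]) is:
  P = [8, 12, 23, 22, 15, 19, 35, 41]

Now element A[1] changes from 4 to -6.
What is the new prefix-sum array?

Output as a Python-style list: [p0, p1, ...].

Change: A[1] 4 -> -6, delta = -10
P[k] for k < 1: unchanged (A[1] not included)
P[k] for k >= 1: shift by delta = -10
  P[0] = 8 + 0 = 8
  P[1] = 12 + -10 = 2
  P[2] = 23 + -10 = 13
  P[3] = 22 + -10 = 12
  P[4] = 15 + -10 = 5
  P[5] = 19 + -10 = 9
  P[6] = 35 + -10 = 25
  P[7] = 41 + -10 = 31

Answer: [8, 2, 13, 12, 5, 9, 25, 31]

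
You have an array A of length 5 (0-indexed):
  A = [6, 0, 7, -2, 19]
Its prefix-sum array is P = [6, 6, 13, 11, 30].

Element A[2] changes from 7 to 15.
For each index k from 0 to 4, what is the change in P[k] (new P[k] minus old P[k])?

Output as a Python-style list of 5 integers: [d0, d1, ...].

Element change: A[2] 7 -> 15, delta = 8
For k < 2: P[k] unchanged, delta_P[k] = 0
For k >= 2: P[k] shifts by exactly 8
Delta array: [0, 0, 8, 8, 8]

Answer: [0, 0, 8, 8, 8]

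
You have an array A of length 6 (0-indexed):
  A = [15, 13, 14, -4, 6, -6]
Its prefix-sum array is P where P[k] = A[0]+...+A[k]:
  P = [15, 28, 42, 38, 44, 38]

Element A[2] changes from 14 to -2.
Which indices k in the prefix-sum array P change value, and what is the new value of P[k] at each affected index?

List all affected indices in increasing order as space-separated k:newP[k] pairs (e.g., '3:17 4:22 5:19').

Answer: 2:26 3:22 4:28 5:22

Derivation:
P[k] = A[0] + ... + A[k]
P[k] includes A[2] iff k >= 2
Affected indices: 2, 3, ..., 5; delta = -16
  P[2]: 42 + -16 = 26
  P[3]: 38 + -16 = 22
  P[4]: 44 + -16 = 28
  P[5]: 38 + -16 = 22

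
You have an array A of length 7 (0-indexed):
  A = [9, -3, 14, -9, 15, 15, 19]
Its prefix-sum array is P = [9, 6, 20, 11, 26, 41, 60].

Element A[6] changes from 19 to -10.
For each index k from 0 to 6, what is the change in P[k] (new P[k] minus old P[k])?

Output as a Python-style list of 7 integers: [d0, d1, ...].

Element change: A[6] 19 -> -10, delta = -29
For k < 6: P[k] unchanged, delta_P[k] = 0
For k >= 6: P[k] shifts by exactly -29
Delta array: [0, 0, 0, 0, 0, 0, -29]

Answer: [0, 0, 0, 0, 0, 0, -29]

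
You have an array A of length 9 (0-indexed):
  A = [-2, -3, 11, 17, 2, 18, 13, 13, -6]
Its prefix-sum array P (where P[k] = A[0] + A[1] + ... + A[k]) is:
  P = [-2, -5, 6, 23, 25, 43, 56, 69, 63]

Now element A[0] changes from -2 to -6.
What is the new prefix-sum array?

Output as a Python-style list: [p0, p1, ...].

Answer: [-6, -9, 2, 19, 21, 39, 52, 65, 59]

Derivation:
Change: A[0] -2 -> -6, delta = -4
P[k] for k < 0: unchanged (A[0] not included)
P[k] for k >= 0: shift by delta = -4
  P[0] = -2 + -4 = -6
  P[1] = -5 + -4 = -9
  P[2] = 6 + -4 = 2
  P[3] = 23 + -4 = 19
  P[4] = 25 + -4 = 21
  P[5] = 43 + -4 = 39
  P[6] = 56 + -4 = 52
  P[7] = 69 + -4 = 65
  P[8] = 63 + -4 = 59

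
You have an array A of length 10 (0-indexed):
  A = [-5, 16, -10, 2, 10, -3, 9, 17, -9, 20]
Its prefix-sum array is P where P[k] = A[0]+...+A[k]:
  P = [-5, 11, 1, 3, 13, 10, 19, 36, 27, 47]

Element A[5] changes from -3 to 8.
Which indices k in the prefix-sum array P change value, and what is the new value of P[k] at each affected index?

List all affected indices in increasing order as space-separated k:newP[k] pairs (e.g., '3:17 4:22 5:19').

Answer: 5:21 6:30 7:47 8:38 9:58

Derivation:
P[k] = A[0] + ... + A[k]
P[k] includes A[5] iff k >= 5
Affected indices: 5, 6, ..., 9; delta = 11
  P[5]: 10 + 11 = 21
  P[6]: 19 + 11 = 30
  P[7]: 36 + 11 = 47
  P[8]: 27 + 11 = 38
  P[9]: 47 + 11 = 58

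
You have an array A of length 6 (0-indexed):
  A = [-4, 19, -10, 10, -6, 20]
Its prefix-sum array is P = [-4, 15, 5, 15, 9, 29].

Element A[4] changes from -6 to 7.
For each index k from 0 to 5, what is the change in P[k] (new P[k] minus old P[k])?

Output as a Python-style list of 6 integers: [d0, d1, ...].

Element change: A[4] -6 -> 7, delta = 13
For k < 4: P[k] unchanged, delta_P[k] = 0
For k >= 4: P[k] shifts by exactly 13
Delta array: [0, 0, 0, 0, 13, 13]

Answer: [0, 0, 0, 0, 13, 13]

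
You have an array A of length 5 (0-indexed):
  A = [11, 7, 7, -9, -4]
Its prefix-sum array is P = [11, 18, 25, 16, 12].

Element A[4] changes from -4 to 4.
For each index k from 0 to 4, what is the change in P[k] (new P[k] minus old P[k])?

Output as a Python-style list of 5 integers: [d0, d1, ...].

Element change: A[4] -4 -> 4, delta = 8
For k < 4: P[k] unchanged, delta_P[k] = 0
For k >= 4: P[k] shifts by exactly 8
Delta array: [0, 0, 0, 0, 8]

Answer: [0, 0, 0, 0, 8]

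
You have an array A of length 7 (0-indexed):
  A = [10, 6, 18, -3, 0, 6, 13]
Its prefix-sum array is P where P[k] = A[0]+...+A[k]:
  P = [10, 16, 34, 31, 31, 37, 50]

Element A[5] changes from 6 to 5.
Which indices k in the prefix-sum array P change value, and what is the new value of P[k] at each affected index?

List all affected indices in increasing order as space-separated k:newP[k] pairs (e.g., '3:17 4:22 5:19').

Answer: 5:36 6:49

Derivation:
P[k] = A[0] + ... + A[k]
P[k] includes A[5] iff k >= 5
Affected indices: 5, 6, ..., 6; delta = -1
  P[5]: 37 + -1 = 36
  P[6]: 50 + -1 = 49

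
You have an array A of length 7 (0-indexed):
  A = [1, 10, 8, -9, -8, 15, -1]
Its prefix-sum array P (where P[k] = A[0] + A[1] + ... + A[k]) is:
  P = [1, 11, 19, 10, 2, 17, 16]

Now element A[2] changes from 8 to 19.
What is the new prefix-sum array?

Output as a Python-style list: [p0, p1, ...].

Answer: [1, 11, 30, 21, 13, 28, 27]

Derivation:
Change: A[2] 8 -> 19, delta = 11
P[k] for k < 2: unchanged (A[2] not included)
P[k] for k >= 2: shift by delta = 11
  P[0] = 1 + 0 = 1
  P[1] = 11 + 0 = 11
  P[2] = 19 + 11 = 30
  P[3] = 10 + 11 = 21
  P[4] = 2 + 11 = 13
  P[5] = 17 + 11 = 28
  P[6] = 16 + 11 = 27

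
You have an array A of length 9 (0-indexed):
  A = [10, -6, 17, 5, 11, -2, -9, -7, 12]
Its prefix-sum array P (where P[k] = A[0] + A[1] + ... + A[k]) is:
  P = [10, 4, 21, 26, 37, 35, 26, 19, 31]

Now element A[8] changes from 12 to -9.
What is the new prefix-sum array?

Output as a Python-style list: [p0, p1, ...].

Answer: [10, 4, 21, 26, 37, 35, 26, 19, 10]

Derivation:
Change: A[8] 12 -> -9, delta = -21
P[k] for k < 8: unchanged (A[8] not included)
P[k] for k >= 8: shift by delta = -21
  P[0] = 10 + 0 = 10
  P[1] = 4 + 0 = 4
  P[2] = 21 + 0 = 21
  P[3] = 26 + 0 = 26
  P[4] = 37 + 0 = 37
  P[5] = 35 + 0 = 35
  P[6] = 26 + 0 = 26
  P[7] = 19 + 0 = 19
  P[8] = 31 + -21 = 10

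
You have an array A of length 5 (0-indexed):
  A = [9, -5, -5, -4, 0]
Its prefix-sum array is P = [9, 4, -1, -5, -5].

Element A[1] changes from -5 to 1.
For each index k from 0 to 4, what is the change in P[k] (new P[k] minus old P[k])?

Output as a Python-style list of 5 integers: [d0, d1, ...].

Answer: [0, 6, 6, 6, 6]

Derivation:
Element change: A[1] -5 -> 1, delta = 6
For k < 1: P[k] unchanged, delta_P[k] = 0
For k >= 1: P[k] shifts by exactly 6
Delta array: [0, 6, 6, 6, 6]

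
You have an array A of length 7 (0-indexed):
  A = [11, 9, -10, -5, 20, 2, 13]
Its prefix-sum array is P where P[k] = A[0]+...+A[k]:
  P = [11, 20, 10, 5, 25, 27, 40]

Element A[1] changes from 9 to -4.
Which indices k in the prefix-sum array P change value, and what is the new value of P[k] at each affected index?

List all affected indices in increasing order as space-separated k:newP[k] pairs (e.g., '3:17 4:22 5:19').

Answer: 1:7 2:-3 3:-8 4:12 5:14 6:27

Derivation:
P[k] = A[0] + ... + A[k]
P[k] includes A[1] iff k >= 1
Affected indices: 1, 2, ..., 6; delta = -13
  P[1]: 20 + -13 = 7
  P[2]: 10 + -13 = -3
  P[3]: 5 + -13 = -8
  P[4]: 25 + -13 = 12
  P[5]: 27 + -13 = 14
  P[6]: 40 + -13 = 27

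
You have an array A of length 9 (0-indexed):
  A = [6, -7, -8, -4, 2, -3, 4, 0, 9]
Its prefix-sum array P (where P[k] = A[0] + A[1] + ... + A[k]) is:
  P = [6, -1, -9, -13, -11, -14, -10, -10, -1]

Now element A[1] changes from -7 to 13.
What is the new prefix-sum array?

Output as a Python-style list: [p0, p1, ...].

Change: A[1] -7 -> 13, delta = 20
P[k] for k < 1: unchanged (A[1] not included)
P[k] for k >= 1: shift by delta = 20
  P[0] = 6 + 0 = 6
  P[1] = -1 + 20 = 19
  P[2] = -9 + 20 = 11
  P[3] = -13 + 20 = 7
  P[4] = -11 + 20 = 9
  P[5] = -14 + 20 = 6
  P[6] = -10 + 20 = 10
  P[7] = -10 + 20 = 10
  P[8] = -1 + 20 = 19

Answer: [6, 19, 11, 7, 9, 6, 10, 10, 19]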